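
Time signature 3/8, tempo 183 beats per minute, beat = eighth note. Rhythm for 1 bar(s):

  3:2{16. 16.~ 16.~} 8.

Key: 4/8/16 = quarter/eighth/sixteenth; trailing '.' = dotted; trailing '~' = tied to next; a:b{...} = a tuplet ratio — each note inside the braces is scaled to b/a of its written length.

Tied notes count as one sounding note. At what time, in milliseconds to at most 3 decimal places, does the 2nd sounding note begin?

1. 0.0ms @ 0 + 163.934ms (1/2)
2. 163.934ms @ 1/2 + 819.672ms (5/2)

note 2 onset = 1/2b = 163.934ms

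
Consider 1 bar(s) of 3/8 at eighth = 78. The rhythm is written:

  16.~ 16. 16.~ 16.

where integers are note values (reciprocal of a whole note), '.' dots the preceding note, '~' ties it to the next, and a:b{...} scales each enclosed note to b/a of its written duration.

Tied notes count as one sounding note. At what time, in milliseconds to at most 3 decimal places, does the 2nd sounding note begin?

note 2 onset = 3/2b = 1153.846ms

1. 0.0ms @ 0 + 1153.846ms (3/2)
2. 1153.846ms @ 3/2 + 1153.846ms (3/2)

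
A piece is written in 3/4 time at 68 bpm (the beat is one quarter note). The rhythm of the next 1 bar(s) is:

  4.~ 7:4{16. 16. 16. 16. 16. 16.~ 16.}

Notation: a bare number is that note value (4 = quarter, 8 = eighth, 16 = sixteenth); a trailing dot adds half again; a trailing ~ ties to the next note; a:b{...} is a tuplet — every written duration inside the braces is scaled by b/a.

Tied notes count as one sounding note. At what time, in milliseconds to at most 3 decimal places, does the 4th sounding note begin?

1. 0.0ms @ 0 + 1512.605ms (12/7)
2. 1512.605ms @ 12/7 + 189.076ms (3/14)
3. 1701.681ms @ 27/14 + 189.076ms (3/14)
4. 1890.756ms @ 15/7 + 189.076ms (3/14)
5. 2079.832ms @ 33/14 + 189.076ms (3/14)
6. 2268.908ms @ 18/7 + 378.151ms (3/7)

note 4 onset = 15/7b = 1890.756ms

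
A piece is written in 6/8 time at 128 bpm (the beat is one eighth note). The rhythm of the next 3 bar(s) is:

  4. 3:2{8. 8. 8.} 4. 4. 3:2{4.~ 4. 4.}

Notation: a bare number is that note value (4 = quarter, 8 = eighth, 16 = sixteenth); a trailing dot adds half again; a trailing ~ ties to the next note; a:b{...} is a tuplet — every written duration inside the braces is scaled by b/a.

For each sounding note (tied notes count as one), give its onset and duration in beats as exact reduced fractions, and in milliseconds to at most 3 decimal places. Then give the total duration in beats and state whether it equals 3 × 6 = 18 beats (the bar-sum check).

1) 0.0ms=0b +1406.25ms=3b
2) 1406.25ms=3b +468.75ms=1b
3) 1875.0ms=4b +468.75ms=1b
4) 2343.75ms=5b +468.75ms=1b
5) 2812.5ms=6b +1406.25ms=3b
6) 4218.75ms=9b +1406.25ms=3b
7) 5625.0ms=12b +1875.0ms=4b
8) 7500.0ms=16b +937.5ms=2b
Σ=18b of 18 (128bpm 6/8) — PASS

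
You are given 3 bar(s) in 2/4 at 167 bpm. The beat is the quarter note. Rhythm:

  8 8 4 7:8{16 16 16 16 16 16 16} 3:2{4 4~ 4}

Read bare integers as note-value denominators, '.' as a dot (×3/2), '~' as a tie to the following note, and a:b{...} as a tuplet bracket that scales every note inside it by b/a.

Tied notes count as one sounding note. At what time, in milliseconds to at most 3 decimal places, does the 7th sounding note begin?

1. 0.0ms @ 0 + 179.641ms (1/2)
2. 179.641ms @ 1/2 + 179.641ms (1/2)
3. 359.281ms @ 1 + 359.281ms (1)
4. 718.563ms @ 2 + 102.652ms (2/7)
5. 821.215ms @ 16/7 + 102.652ms (2/7)
6. 923.867ms @ 18/7 + 102.652ms (2/7)
7. 1026.518ms @ 20/7 + 102.652ms (2/7)
8. 1129.17ms @ 22/7 + 102.652ms (2/7)
9. 1231.822ms @ 24/7 + 102.652ms (2/7)
10. 1334.474ms @ 26/7 + 102.652ms (2/7)
11. 1437.126ms @ 4 + 239.521ms (2/3)
12. 1676.647ms @ 14/3 + 479.042ms (4/3)

note 7 onset = 20/7b = 1026.518ms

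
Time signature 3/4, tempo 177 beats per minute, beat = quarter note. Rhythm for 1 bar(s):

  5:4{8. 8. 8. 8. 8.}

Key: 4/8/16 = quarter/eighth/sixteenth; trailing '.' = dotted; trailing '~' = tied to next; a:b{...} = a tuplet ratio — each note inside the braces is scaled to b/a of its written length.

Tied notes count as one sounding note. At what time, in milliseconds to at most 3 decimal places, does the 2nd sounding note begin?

1. 0.0ms @ 0 + 203.39ms (3/5)
2. 203.39ms @ 3/5 + 203.39ms (3/5)
3. 406.78ms @ 6/5 + 203.39ms (3/5)
4. 610.169ms @ 9/5 + 203.39ms (3/5)
5. 813.559ms @ 12/5 + 203.39ms (3/5)

note 2 onset = 3/5b = 203.39ms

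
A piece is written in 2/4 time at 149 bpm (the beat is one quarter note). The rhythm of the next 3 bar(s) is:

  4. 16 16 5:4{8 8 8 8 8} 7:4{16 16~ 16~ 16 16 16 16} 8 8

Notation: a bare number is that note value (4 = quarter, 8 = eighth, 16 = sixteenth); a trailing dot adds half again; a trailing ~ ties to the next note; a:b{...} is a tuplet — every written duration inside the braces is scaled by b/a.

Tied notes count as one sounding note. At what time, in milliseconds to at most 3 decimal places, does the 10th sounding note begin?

1. 0.0ms @ 0 + 604.027ms (3/2)
2. 604.027ms @ 3/2 + 100.671ms (1/4)
3. 704.698ms @ 7/4 + 100.671ms (1/4)
4. 805.369ms @ 2 + 161.074ms (2/5)
5. 966.443ms @ 12/5 + 161.074ms (2/5)
6. 1127.517ms @ 14/5 + 161.074ms (2/5)
7. 1288.591ms @ 16/5 + 161.074ms (2/5)
8. 1449.664ms @ 18/5 + 161.074ms (2/5)
9. 1610.738ms @ 4 + 57.526ms (1/7)
10. 1668.265ms @ 29/7 + 172.579ms (3/7)
11. 1840.844ms @ 32/7 + 57.526ms (1/7)
12. 1898.37ms @ 33/7 + 57.526ms (1/7)
13. 1955.896ms @ 34/7 + 57.526ms (1/7)
14. 2013.423ms @ 5 + 201.342ms (1/2)
15. 2214.765ms @ 11/2 + 201.342ms (1/2)

note 10 onset = 29/7b = 1668.265ms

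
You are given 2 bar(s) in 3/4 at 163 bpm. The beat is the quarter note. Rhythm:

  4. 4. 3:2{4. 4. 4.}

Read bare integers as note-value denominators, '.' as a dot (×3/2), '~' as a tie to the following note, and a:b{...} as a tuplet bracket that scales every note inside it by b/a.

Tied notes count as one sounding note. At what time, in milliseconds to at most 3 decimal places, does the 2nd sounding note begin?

note 2 onset = 3/2b = 552.147ms

1. 0.0ms @ 0 + 552.147ms (3/2)
2. 552.147ms @ 3/2 + 552.147ms (3/2)
3. 1104.294ms @ 3 + 368.098ms (1)
4. 1472.393ms @ 4 + 368.098ms (1)
5. 1840.491ms @ 5 + 368.098ms (1)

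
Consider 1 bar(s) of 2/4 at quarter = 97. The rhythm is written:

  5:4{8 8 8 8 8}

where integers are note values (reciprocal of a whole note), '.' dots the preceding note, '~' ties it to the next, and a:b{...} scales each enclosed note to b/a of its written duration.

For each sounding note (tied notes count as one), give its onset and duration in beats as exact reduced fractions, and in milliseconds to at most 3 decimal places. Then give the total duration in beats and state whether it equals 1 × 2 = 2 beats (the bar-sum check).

1) 0.0ms=0b +247.423ms=2/5b
2) 247.423ms=2/5b +247.423ms=2/5b
3) 494.845ms=4/5b +247.423ms=2/5b
4) 742.268ms=6/5b +247.423ms=2/5b
5) 989.691ms=8/5b +247.423ms=2/5b
Σ=2b of 2 (97bpm 2/4) — PASS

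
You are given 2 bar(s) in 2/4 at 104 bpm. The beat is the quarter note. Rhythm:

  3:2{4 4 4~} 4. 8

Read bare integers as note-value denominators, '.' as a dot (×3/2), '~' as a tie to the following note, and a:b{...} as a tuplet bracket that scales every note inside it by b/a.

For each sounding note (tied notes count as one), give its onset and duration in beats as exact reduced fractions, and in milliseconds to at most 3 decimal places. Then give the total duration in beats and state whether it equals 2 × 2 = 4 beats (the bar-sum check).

1) 0.0ms=0b +384.615ms=2/3b
2) 384.615ms=2/3b +384.615ms=2/3b
3) 769.231ms=4/3b +1250.0ms=13/6b
4) 2019.231ms=7/2b +288.462ms=1/2b
Σ=4b of 4 (104bpm 2/4) — PASS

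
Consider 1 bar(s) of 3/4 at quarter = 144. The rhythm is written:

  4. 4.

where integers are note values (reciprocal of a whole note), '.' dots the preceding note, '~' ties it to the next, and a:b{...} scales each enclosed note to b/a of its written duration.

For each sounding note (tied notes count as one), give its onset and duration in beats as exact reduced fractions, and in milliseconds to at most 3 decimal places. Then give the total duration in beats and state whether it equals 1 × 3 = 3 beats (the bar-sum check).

1) 0.0ms=0b +625.0ms=3/2b
2) 625.0ms=3/2b +625.0ms=3/2b
Σ=3b of 3 (144bpm 3/4) — PASS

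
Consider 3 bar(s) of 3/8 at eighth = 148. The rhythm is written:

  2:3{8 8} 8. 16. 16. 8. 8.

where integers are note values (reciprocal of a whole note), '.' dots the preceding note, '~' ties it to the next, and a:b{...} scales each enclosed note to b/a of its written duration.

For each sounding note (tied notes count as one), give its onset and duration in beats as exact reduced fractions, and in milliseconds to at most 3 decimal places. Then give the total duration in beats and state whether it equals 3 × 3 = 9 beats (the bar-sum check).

1) 0.0ms=0b +608.108ms=3/2b
2) 608.108ms=3/2b +608.108ms=3/2b
3) 1216.216ms=3b +608.108ms=3/2b
4) 1824.324ms=9/2b +304.054ms=3/4b
5) 2128.378ms=21/4b +304.054ms=3/4b
6) 2432.432ms=6b +608.108ms=3/2b
7) 3040.541ms=15/2b +608.108ms=3/2b
Σ=9b of 9 (148bpm 3/8) — PASS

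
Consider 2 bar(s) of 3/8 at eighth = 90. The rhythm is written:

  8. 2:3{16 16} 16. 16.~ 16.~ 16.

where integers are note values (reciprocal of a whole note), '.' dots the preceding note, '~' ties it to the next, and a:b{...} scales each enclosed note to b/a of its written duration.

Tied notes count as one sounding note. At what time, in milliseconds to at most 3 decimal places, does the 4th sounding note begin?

note 4 onset = 3b = 2000.0ms

1. 0.0ms @ 0 + 1000.0ms (3/2)
2. 1000.0ms @ 3/2 + 500.0ms (3/4)
3. 1500.0ms @ 9/4 + 500.0ms (3/4)
4. 2000.0ms @ 3 + 500.0ms (3/4)
5. 2500.0ms @ 15/4 + 1500.0ms (9/4)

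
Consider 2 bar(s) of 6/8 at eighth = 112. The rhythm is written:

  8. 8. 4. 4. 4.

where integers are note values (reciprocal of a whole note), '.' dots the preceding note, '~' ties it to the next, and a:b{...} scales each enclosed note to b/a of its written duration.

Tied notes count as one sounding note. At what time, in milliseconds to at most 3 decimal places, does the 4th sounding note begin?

1. 0.0ms @ 0 + 803.571ms (3/2)
2. 803.571ms @ 3/2 + 803.571ms (3/2)
3. 1607.143ms @ 3 + 1607.143ms (3)
4. 3214.286ms @ 6 + 1607.143ms (3)
5. 4821.429ms @ 9 + 1607.143ms (3)

note 4 onset = 6b = 3214.286ms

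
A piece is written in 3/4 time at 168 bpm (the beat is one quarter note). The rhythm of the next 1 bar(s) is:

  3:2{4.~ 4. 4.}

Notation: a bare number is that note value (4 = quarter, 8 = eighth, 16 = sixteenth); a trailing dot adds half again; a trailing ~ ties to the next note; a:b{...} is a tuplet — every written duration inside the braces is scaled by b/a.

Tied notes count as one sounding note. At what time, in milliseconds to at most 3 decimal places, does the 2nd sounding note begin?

1. 0.0ms @ 0 + 714.286ms (2)
2. 714.286ms @ 2 + 357.143ms (1)

note 2 onset = 2b = 714.286ms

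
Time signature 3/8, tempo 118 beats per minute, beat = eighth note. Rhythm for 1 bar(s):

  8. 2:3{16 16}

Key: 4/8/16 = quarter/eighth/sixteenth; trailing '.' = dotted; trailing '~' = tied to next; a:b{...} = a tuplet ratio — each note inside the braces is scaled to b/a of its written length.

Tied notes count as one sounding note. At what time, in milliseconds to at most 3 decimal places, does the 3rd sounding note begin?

1. 0.0ms @ 0 + 762.712ms (3/2)
2. 762.712ms @ 3/2 + 381.356ms (3/4)
3. 1144.068ms @ 9/4 + 381.356ms (3/4)

note 3 onset = 9/4b = 1144.068ms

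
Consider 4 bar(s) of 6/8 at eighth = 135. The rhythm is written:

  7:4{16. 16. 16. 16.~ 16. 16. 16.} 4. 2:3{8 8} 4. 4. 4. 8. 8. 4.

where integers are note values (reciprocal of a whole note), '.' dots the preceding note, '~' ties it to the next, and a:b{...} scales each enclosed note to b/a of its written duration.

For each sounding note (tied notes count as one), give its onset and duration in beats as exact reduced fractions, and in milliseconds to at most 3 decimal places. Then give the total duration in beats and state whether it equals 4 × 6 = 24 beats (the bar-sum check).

1) 0.0ms=0b +190.476ms=3/7b
2) 190.476ms=3/7b +190.476ms=3/7b
3) 380.952ms=6/7b +190.476ms=3/7b
4) 571.429ms=9/7b +380.952ms=6/7b
5) 952.381ms=15/7b +190.476ms=3/7b
6) 1142.857ms=18/7b +190.476ms=3/7b
7) 1333.333ms=3b +1333.333ms=3b
8) 2666.667ms=6b +666.667ms=3/2b
9) 3333.333ms=15/2b +666.667ms=3/2b
10) 4000.0ms=9b +1333.333ms=3b
11) 5333.333ms=12b +1333.333ms=3b
12) 6666.667ms=15b +1333.333ms=3b
13) 8000.0ms=18b +666.667ms=3/2b
14) 8666.667ms=39/2b +666.667ms=3/2b
15) 9333.333ms=21b +1333.333ms=3b
Σ=24b of 24 (135bpm 6/8) — PASS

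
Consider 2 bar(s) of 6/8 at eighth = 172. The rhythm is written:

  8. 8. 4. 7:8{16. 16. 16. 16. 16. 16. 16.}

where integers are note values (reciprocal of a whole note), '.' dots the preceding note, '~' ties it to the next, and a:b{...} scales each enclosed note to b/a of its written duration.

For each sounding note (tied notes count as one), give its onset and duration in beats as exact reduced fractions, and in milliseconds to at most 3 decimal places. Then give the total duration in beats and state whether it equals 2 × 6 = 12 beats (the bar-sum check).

1) 0.0ms=0b +523.256ms=3/2b
2) 523.256ms=3/2b +523.256ms=3/2b
3) 1046.512ms=3b +1046.512ms=3b
4) 2093.023ms=6b +299.003ms=6/7b
5) 2392.027ms=48/7b +299.003ms=6/7b
6) 2691.03ms=54/7b +299.003ms=6/7b
7) 2990.033ms=60/7b +299.003ms=6/7b
8) 3289.037ms=66/7b +299.003ms=6/7b
9) 3588.04ms=72/7b +299.003ms=6/7b
10) 3887.043ms=78/7b +299.003ms=6/7b
Σ=12b of 12 (172bpm 6/8) — PASS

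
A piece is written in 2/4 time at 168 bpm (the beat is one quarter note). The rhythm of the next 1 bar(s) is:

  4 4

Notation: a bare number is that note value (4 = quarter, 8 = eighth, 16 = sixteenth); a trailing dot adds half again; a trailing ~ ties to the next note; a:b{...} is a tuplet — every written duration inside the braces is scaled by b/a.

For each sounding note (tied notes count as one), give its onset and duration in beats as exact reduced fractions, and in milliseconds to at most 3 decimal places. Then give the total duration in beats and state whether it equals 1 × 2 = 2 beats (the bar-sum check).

1) 0.0ms=0b +357.143ms=1b
2) 357.143ms=1b +357.143ms=1b
Σ=2b of 2 (168bpm 2/4) — PASS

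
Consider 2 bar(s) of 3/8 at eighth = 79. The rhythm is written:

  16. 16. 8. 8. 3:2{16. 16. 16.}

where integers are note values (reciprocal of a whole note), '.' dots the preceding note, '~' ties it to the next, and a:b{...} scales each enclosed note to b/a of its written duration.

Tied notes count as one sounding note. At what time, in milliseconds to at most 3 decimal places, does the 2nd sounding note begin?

1. 0.0ms @ 0 + 569.62ms (3/4)
2. 569.62ms @ 3/4 + 569.62ms (3/4)
3. 1139.241ms @ 3/2 + 1139.241ms (3/2)
4. 2278.481ms @ 3 + 1139.241ms (3/2)
5. 3417.722ms @ 9/2 + 379.747ms (1/2)
6. 3797.468ms @ 5 + 379.747ms (1/2)
7. 4177.215ms @ 11/2 + 379.747ms (1/2)

note 2 onset = 3/4b = 569.62ms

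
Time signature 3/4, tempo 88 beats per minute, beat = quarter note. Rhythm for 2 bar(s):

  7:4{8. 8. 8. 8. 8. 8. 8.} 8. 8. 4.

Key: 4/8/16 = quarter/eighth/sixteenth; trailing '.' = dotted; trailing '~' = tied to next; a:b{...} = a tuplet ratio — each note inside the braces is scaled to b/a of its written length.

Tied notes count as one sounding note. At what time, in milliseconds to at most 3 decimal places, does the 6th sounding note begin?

1. 0.0ms @ 0 + 292.208ms (3/7)
2. 292.208ms @ 3/7 + 292.208ms (3/7)
3. 584.416ms @ 6/7 + 292.208ms (3/7)
4. 876.623ms @ 9/7 + 292.208ms (3/7)
5. 1168.831ms @ 12/7 + 292.208ms (3/7)
6. 1461.039ms @ 15/7 + 292.208ms (3/7)
7. 1753.247ms @ 18/7 + 292.208ms (3/7)
8. 2045.455ms @ 3 + 511.364ms (3/4)
9. 2556.818ms @ 15/4 + 511.364ms (3/4)
10. 3068.182ms @ 9/2 + 1022.727ms (3/2)

note 6 onset = 15/7b = 1461.039ms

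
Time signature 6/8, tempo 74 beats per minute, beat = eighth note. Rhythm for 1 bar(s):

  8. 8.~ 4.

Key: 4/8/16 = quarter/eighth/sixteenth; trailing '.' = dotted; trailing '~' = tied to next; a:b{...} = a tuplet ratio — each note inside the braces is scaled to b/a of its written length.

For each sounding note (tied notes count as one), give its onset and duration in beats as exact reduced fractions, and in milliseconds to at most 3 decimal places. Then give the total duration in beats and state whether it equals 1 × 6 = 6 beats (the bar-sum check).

1) 0.0ms=0b +1216.216ms=3/2b
2) 1216.216ms=3/2b +3648.649ms=9/2b
Σ=6b of 6 (74bpm 6/8) — PASS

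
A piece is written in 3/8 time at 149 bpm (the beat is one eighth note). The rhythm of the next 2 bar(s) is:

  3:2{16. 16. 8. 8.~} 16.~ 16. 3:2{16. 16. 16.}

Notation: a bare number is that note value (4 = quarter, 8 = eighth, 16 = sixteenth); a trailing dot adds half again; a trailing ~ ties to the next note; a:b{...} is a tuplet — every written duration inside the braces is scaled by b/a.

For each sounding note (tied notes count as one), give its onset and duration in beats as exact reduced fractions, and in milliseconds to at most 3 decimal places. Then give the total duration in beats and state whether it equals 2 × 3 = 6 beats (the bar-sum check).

1) 0.0ms=0b +201.342ms=1/2b
2) 201.342ms=1/2b +201.342ms=1/2b
3) 402.685ms=1b +402.685ms=1b
4) 805.369ms=2b +1006.711ms=5/2b
5) 1812.081ms=9/2b +201.342ms=1/2b
6) 2013.423ms=5b +201.342ms=1/2b
7) 2214.765ms=11/2b +201.342ms=1/2b
Σ=6b of 6 (149bpm 3/8) — PASS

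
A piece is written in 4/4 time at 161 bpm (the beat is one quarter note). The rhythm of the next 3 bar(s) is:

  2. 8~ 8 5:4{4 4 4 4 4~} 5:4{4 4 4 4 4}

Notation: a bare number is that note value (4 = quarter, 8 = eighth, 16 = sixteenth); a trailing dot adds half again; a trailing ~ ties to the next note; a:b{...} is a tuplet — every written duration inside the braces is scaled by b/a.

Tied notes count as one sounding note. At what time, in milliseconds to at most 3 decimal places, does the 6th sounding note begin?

1. 0.0ms @ 0 + 1118.012ms (3)
2. 1118.012ms @ 3 + 372.671ms (1)
3. 1490.683ms @ 4 + 298.137ms (4/5)
4. 1788.82ms @ 24/5 + 298.137ms (4/5)
5. 2086.957ms @ 28/5 + 298.137ms (4/5)
6. 2385.093ms @ 32/5 + 298.137ms (4/5)
7. 2683.23ms @ 36/5 + 596.273ms (8/5)
8. 3279.503ms @ 44/5 + 298.137ms (4/5)
9. 3577.64ms @ 48/5 + 298.137ms (4/5)
10. 3875.776ms @ 52/5 + 298.137ms (4/5)
11. 4173.913ms @ 56/5 + 298.137ms (4/5)

note 6 onset = 32/5b = 2385.093ms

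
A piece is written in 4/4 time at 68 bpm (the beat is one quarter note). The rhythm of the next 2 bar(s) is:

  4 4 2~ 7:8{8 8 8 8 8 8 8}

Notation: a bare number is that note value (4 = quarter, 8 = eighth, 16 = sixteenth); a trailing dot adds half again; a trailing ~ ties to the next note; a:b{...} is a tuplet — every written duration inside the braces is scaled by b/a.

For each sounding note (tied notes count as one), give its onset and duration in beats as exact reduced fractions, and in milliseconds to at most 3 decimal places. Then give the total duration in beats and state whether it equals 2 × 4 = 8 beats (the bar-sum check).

1) 0.0ms=0b +882.353ms=1b
2) 882.353ms=1b +882.353ms=1b
3) 1764.706ms=2b +2268.908ms=18/7b
4) 4033.613ms=32/7b +504.202ms=4/7b
5) 4537.815ms=36/7b +504.202ms=4/7b
6) 5042.017ms=40/7b +504.202ms=4/7b
7) 5546.218ms=44/7b +504.202ms=4/7b
8) 6050.42ms=48/7b +504.202ms=4/7b
9) 6554.622ms=52/7b +504.202ms=4/7b
Σ=8b of 8 (68bpm 4/4) — PASS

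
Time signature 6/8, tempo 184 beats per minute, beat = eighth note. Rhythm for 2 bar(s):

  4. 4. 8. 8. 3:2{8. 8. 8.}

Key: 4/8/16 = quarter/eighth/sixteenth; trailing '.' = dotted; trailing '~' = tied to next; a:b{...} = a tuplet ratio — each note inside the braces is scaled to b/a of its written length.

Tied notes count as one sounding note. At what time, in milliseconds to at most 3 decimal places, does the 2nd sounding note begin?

note 2 onset = 3b = 978.261ms

1. 0.0ms @ 0 + 978.261ms (3)
2. 978.261ms @ 3 + 978.261ms (3)
3. 1956.522ms @ 6 + 489.13ms (3/2)
4. 2445.652ms @ 15/2 + 489.13ms (3/2)
5. 2934.783ms @ 9 + 326.087ms (1)
6. 3260.87ms @ 10 + 326.087ms (1)
7. 3586.957ms @ 11 + 326.087ms (1)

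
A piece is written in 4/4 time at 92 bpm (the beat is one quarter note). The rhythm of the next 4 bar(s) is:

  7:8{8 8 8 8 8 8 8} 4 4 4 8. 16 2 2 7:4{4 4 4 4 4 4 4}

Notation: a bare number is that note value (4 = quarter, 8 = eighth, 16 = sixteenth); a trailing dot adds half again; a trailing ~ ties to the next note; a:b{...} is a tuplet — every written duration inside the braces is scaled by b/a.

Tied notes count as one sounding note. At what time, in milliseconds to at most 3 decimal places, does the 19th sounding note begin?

note 19 onset = 100/7b = 9316.77ms

1. 0.0ms @ 0 + 372.671ms (4/7)
2. 372.671ms @ 4/7 + 372.671ms (4/7)
3. 745.342ms @ 8/7 + 372.671ms (4/7)
4. 1118.012ms @ 12/7 + 372.671ms (4/7)
5. 1490.683ms @ 16/7 + 372.671ms (4/7)
6. 1863.354ms @ 20/7 + 372.671ms (4/7)
7. 2236.025ms @ 24/7 + 372.671ms (4/7)
8. 2608.696ms @ 4 + 652.174ms (1)
9. 3260.87ms @ 5 + 652.174ms (1)
10. 3913.043ms @ 6 + 652.174ms (1)
11. 4565.217ms @ 7 + 489.13ms (3/4)
12. 5054.348ms @ 31/4 + 163.043ms (1/4)
13. 5217.391ms @ 8 + 1304.348ms (2)
14. 6521.739ms @ 10 + 1304.348ms (2)
15. 7826.087ms @ 12 + 372.671ms (4/7)
16. 8198.758ms @ 88/7 + 372.671ms (4/7)
17. 8571.429ms @ 92/7 + 372.671ms (4/7)
18. 8944.099ms @ 96/7 + 372.671ms (4/7)
19. 9316.77ms @ 100/7 + 372.671ms (4/7)
20. 9689.441ms @ 104/7 + 372.671ms (4/7)
21. 10062.112ms @ 108/7 + 372.671ms (4/7)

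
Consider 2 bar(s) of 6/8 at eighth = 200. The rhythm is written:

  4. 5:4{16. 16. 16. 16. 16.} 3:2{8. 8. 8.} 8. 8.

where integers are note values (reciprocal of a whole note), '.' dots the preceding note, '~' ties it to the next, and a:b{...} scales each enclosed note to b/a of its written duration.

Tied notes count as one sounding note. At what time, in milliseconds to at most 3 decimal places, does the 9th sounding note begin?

note 9 onset = 8b = 2400.0ms

1. 0.0ms @ 0 + 900.0ms (3)
2. 900.0ms @ 3 + 180.0ms (3/5)
3. 1080.0ms @ 18/5 + 180.0ms (3/5)
4. 1260.0ms @ 21/5 + 180.0ms (3/5)
5. 1440.0ms @ 24/5 + 180.0ms (3/5)
6. 1620.0ms @ 27/5 + 180.0ms (3/5)
7. 1800.0ms @ 6 + 300.0ms (1)
8. 2100.0ms @ 7 + 300.0ms (1)
9. 2400.0ms @ 8 + 300.0ms (1)
10. 2700.0ms @ 9 + 450.0ms (3/2)
11. 3150.0ms @ 21/2 + 450.0ms (3/2)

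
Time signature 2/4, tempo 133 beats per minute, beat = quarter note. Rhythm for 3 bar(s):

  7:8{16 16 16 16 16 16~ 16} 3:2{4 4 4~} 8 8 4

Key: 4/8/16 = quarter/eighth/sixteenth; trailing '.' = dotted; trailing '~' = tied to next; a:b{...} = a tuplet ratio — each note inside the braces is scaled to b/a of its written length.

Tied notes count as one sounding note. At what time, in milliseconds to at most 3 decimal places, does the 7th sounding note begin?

1. 0.0ms @ 0 + 128.894ms (2/7)
2. 128.894ms @ 2/7 + 128.894ms (2/7)
3. 257.787ms @ 4/7 + 128.894ms (2/7)
4. 386.681ms @ 6/7 + 128.894ms (2/7)
5. 515.575ms @ 8/7 + 128.894ms (2/7)
6. 644.468ms @ 10/7 + 257.787ms (4/7)
7. 902.256ms @ 2 + 300.752ms (2/3)
8. 1203.008ms @ 8/3 + 300.752ms (2/3)
9. 1503.759ms @ 10/3 + 526.316ms (7/6)
10. 2030.075ms @ 9/2 + 225.564ms (1/2)
11. 2255.639ms @ 5 + 451.128ms (1)

note 7 onset = 2b = 902.256ms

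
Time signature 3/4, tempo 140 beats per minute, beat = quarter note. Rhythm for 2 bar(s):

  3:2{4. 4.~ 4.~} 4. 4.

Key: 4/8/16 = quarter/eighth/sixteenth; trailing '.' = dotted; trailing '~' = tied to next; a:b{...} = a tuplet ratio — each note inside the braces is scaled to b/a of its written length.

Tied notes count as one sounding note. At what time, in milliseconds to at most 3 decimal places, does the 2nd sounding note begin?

note 2 onset = 1b = 428.571ms

1. 0.0ms @ 0 + 428.571ms (1)
2. 428.571ms @ 1 + 1500.0ms (7/2)
3. 1928.571ms @ 9/2 + 642.857ms (3/2)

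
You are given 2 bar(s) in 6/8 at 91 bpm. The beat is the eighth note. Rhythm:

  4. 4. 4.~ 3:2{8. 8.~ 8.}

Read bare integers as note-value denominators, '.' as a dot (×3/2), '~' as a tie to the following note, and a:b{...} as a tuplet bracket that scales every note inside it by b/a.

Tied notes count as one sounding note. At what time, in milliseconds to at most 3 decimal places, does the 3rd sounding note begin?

note 3 onset = 6b = 3956.044ms

1. 0.0ms @ 0 + 1978.022ms (3)
2. 1978.022ms @ 3 + 1978.022ms (3)
3. 3956.044ms @ 6 + 2637.363ms (4)
4. 6593.407ms @ 10 + 1318.681ms (2)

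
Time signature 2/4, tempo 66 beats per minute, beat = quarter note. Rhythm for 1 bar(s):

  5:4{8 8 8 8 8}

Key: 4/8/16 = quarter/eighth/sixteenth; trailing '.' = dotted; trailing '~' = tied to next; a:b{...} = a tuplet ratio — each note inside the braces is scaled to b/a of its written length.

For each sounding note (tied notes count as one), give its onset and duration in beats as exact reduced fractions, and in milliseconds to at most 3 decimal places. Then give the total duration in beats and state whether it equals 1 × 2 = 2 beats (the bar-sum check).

1) 0.0ms=0b +363.636ms=2/5b
2) 363.636ms=2/5b +363.636ms=2/5b
3) 727.273ms=4/5b +363.636ms=2/5b
4) 1090.909ms=6/5b +363.636ms=2/5b
5) 1454.545ms=8/5b +363.636ms=2/5b
Σ=2b of 2 (66bpm 2/4) — PASS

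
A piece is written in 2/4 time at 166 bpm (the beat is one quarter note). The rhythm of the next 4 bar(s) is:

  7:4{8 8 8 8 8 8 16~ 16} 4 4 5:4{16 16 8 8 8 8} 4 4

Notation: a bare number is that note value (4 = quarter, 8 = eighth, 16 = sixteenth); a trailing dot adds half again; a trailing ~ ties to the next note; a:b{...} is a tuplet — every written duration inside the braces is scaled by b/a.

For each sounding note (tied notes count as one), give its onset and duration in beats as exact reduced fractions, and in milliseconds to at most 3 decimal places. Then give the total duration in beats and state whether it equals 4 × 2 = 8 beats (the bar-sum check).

1) 0.0ms=0b +103.27ms=2/7b
2) 103.27ms=2/7b +103.27ms=2/7b
3) 206.54ms=4/7b +103.27ms=2/7b
4) 309.811ms=6/7b +103.27ms=2/7b
5) 413.081ms=8/7b +103.27ms=2/7b
6) 516.351ms=10/7b +103.27ms=2/7b
7) 619.621ms=12/7b +103.27ms=2/7b
8) 722.892ms=2b +361.446ms=1b
9) 1084.337ms=3b +361.446ms=1b
10) 1445.783ms=4b +72.289ms=1/5b
11) 1518.072ms=21/5b +72.289ms=1/5b
12) 1590.361ms=22/5b +144.578ms=2/5b
13) 1734.94ms=24/5b +144.578ms=2/5b
14) 1879.518ms=26/5b +144.578ms=2/5b
15) 2024.096ms=28/5b +144.578ms=2/5b
16) 2168.675ms=6b +361.446ms=1b
17) 2530.12ms=7b +361.446ms=1b
Σ=8b of 8 (166bpm 2/4) — PASS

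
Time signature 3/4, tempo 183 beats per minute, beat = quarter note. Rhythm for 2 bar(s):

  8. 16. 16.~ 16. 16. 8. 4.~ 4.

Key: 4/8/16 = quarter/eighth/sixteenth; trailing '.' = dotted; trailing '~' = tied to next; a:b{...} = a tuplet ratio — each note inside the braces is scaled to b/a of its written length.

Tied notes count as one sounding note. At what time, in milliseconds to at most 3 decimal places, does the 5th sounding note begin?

note 5 onset = 9/4b = 737.705ms

1. 0.0ms @ 0 + 245.902ms (3/4)
2. 245.902ms @ 3/4 + 122.951ms (3/8)
3. 368.852ms @ 9/8 + 245.902ms (3/4)
4. 614.754ms @ 15/8 + 122.951ms (3/8)
5. 737.705ms @ 9/4 + 245.902ms (3/4)
6. 983.607ms @ 3 + 983.607ms (3)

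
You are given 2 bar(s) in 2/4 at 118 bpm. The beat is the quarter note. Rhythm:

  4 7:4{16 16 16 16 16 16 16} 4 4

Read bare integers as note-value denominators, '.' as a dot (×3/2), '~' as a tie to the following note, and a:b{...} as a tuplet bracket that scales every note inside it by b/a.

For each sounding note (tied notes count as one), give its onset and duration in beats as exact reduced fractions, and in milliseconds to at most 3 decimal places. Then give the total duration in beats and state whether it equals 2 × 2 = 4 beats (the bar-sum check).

1) 0.0ms=0b +508.475ms=1b
2) 508.475ms=1b +72.639ms=1/7b
3) 581.114ms=8/7b +72.639ms=1/7b
4) 653.753ms=9/7b +72.639ms=1/7b
5) 726.392ms=10/7b +72.639ms=1/7b
6) 799.031ms=11/7b +72.639ms=1/7b
7) 871.671ms=12/7b +72.639ms=1/7b
8) 944.31ms=13/7b +72.639ms=1/7b
9) 1016.949ms=2b +508.475ms=1b
10) 1525.424ms=3b +508.475ms=1b
Σ=4b of 4 (118bpm 2/4) — PASS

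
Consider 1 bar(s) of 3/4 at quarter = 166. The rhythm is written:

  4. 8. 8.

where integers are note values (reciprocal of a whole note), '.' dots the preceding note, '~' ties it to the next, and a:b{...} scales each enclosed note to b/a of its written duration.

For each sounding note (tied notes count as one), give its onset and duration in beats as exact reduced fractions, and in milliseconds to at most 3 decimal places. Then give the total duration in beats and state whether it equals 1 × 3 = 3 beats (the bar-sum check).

1) 0.0ms=0b +542.169ms=3/2b
2) 542.169ms=3/2b +271.084ms=3/4b
3) 813.253ms=9/4b +271.084ms=3/4b
Σ=3b of 3 (166bpm 3/4) — PASS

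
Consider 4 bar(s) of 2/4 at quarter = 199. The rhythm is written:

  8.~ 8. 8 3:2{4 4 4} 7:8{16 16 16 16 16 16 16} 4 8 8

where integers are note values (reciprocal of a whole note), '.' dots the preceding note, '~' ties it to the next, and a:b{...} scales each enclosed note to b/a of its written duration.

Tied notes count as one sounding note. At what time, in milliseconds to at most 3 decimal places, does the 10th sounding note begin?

note 10 onset = 36/7b = 1550.61ms

1. 0.0ms @ 0 + 452.261ms (3/2)
2. 452.261ms @ 3/2 + 150.754ms (1/2)
3. 603.015ms @ 2 + 201.005ms (2/3)
4. 804.02ms @ 8/3 + 201.005ms (2/3)
5. 1005.025ms @ 10/3 + 201.005ms (2/3)
6. 1206.03ms @ 4 + 86.145ms (2/7)
7. 1292.175ms @ 30/7 + 86.145ms (2/7)
8. 1378.32ms @ 32/7 + 86.145ms (2/7)
9. 1464.465ms @ 34/7 + 86.145ms (2/7)
10. 1550.61ms @ 36/7 + 86.145ms (2/7)
11. 1636.755ms @ 38/7 + 86.145ms (2/7)
12. 1722.9ms @ 40/7 + 86.145ms (2/7)
13. 1809.045ms @ 6 + 301.508ms (1)
14. 2110.553ms @ 7 + 150.754ms (1/2)
15. 2261.307ms @ 15/2 + 150.754ms (1/2)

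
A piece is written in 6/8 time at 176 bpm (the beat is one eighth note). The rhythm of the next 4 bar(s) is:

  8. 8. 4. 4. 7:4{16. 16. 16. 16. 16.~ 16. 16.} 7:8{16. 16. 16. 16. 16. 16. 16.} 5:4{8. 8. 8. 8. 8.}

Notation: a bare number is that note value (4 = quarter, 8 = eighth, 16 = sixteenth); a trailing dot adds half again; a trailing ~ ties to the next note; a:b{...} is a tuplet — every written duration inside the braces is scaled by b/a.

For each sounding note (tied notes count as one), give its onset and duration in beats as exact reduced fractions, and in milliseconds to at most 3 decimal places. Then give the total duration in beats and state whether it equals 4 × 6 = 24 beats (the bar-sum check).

1) 0.0ms=0b +511.364ms=3/2b
2) 511.364ms=3/2b +511.364ms=3/2b
3) 1022.727ms=3b +1022.727ms=3b
4) 2045.455ms=6b +1022.727ms=3b
5) 3068.182ms=9b +146.104ms=3/7b
6) 3214.286ms=66/7b +146.104ms=3/7b
7) 3360.39ms=69/7b +146.104ms=3/7b
8) 3506.494ms=72/7b +146.104ms=3/7b
9) 3652.597ms=75/7b +292.208ms=6/7b
10) 3944.805ms=81/7b +146.104ms=3/7b
11) 4090.909ms=12b +292.208ms=6/7b
12) 4383.117ms=90/7b +292.208ms=6/7b
13) 4675.325ms=96/7b +292.208ms=6/7b
14) 4967.532ms=102/7b +292.208ms=6/7b
15) 5259.74ms=108/7b +292.208ms=6/7b
16) 5551.948ms=114/7b +292.208ms=6/7b
17) 5844.156ms=120/7b +292.208ms=6/7b
18) 6136.364ms=18b +409.091ms=6/5b
19) 6545.455ms=96/5b +409.091ms=6/5b
20) 6954.545ms=102/5b +409.091ms=6/5b
21) 7363.636ms=108/5b +409.091ms=6/5b
22) 7772.727ms=114/5b +409.091ms=6/5b
Σ=24b of 24 (176bpm 6/8) — PASS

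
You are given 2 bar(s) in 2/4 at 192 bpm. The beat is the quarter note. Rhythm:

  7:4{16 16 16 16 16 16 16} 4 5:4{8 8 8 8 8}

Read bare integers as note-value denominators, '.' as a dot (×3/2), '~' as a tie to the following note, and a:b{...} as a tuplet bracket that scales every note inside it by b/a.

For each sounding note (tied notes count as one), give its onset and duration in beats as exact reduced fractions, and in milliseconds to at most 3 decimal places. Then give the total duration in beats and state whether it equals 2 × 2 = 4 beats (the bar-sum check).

1) 0.0ms=0b +44.643ms=1/7b
2) 44.643ms=1/7b +44.643ms=1/7b
3) 89.286ms=2/7b +44.643ms=1/7b
4) 133.929ms=3/7b +44.643ms=1/7b
5) 178.571ms=4/7b +44.643ms=1/7b
6) 223.214ms=5/7b +44.643ms=1/7b
7) 267.857ms=6/7b +44.643ms=1/7b
8) 312.5ms=1b +312.5ms=1b
9) 625.0ms=2b +125.0ms=2/5b
10) 750.0ms=12/5b +125.0ms=2/5b
11) 875.0ms=14/5b +125.0ms=2/5b
12) 1000.0ms=16/5b +125.0ms=2/5b
13) 1125.0ms=18/5b +125.0ms=2/5b
Σ=4b of 4 (192bpm 2/4) — PASS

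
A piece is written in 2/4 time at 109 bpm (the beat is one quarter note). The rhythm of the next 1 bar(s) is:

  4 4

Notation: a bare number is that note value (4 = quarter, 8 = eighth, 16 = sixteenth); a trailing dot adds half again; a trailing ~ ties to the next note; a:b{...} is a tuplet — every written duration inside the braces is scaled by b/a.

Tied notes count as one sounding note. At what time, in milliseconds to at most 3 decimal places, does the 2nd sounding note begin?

1. 0.0ms @ 0 + 550.459ms (1)
2. 550.459ms @ 1 + 550.459ms (1)

note 2 onset = 1b = 550.459ms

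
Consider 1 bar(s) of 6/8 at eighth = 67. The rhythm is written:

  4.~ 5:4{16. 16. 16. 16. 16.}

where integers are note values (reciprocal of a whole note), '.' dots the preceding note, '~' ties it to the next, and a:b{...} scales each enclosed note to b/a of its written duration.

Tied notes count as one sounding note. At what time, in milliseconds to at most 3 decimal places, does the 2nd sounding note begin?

note 2 onset = 18/5b = 3223.881ms

1. 0.0ms @ 0 + 3223.881ms (18/5)
2. 3223.881ms @ 18/5 + 537.313ms (3/5)
3. 3761.194ms @ 21/5 + 537.313ms (3/5)
4. 4298.507ms @ 24/5 + 537.313ms (3/5)
5. 4835.821ms @ 27/5 + 537.313ms (3/5)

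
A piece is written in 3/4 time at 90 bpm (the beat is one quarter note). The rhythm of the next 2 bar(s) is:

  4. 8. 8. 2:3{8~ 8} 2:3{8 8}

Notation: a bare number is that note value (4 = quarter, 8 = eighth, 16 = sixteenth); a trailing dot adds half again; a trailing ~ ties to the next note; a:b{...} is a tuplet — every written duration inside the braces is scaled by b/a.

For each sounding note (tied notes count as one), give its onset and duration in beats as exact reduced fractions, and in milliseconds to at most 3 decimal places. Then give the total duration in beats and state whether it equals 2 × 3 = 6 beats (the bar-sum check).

1) 0.0ms=0b +1000.0ms=3/2b
2) 1000.0ms=3/2b +500.0ms=3/4b
3) 1500.0ms=9/4b +500.0ms=3/4b
4) 2000.0ms=3b +1000.0ms=3/2b
5) 3000.0ms=9/2b +500.0ms=3/4b
6) 3500.0ms=21/4b +500.0ms=3/4b
Σ=6b of 6 (90bpm 3/4) — PASS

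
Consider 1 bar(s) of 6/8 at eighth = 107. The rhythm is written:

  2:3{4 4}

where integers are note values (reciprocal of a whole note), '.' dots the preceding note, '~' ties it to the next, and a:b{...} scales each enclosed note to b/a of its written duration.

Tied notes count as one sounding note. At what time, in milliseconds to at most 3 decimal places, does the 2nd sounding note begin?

1. 0.0ms @ 0 + 1682.243ms (3)
2. 1682.243ms @ 3 + 1682.243ms (3)

note 2 onset = 3b = 1682.243ms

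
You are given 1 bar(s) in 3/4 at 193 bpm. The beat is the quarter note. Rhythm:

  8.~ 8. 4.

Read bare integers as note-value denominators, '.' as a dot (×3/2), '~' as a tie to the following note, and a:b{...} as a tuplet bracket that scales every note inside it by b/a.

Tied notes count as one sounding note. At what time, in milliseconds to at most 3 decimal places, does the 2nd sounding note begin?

1. 0.0ms @ 0 + 466.321ms (3/2)
2. 466.321ms @ 3/2 + 466.321ms (3/2)

note 2 onset = 3/2b = 466.321ms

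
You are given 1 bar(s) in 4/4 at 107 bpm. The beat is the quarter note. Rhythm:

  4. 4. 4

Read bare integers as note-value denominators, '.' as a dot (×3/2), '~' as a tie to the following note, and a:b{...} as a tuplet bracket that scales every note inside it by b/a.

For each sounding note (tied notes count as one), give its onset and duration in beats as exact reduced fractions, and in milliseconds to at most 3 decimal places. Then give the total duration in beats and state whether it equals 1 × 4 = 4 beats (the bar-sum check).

1) 0.0ms=0b +841.121ms=3/2b
2) 841.121ms=3/2b +841.121ms=3/2b
3) 1682.243ms=3b +560.748ms=1b
Σ=4b of 4 (107bpm 4/4) — PASS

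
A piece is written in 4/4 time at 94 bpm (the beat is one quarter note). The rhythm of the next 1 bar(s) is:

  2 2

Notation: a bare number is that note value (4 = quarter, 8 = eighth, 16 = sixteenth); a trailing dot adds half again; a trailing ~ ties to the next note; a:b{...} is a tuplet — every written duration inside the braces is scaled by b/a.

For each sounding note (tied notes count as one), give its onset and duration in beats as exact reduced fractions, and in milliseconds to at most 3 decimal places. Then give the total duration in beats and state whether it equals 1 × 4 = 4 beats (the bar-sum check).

1) 0.0ms=0b +1276.596ms=2b
2) 1276.596ms=2b +1276.596ms=2b
Σ=4b of 4 (94bpm 4/4) — PASS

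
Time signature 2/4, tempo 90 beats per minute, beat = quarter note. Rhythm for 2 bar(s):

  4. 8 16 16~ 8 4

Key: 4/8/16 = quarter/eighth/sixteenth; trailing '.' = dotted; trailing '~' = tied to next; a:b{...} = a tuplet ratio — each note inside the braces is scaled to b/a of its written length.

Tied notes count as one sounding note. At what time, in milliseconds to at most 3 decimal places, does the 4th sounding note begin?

note 4 onset = 9/4b = 1500.0ms

1. 0.0ms @ 0 + 1000.0ms (3/2)
2. 1000.0ms @ 3/2 + 333.333ms (1/2)
3. 1333.333ms @ 2 + 166.667ms (1/4)
4. 1500.0ms @ 9/4 + 500.0ms (3/4)
5. 2000.0ms @ 3 + 666.667ms (1)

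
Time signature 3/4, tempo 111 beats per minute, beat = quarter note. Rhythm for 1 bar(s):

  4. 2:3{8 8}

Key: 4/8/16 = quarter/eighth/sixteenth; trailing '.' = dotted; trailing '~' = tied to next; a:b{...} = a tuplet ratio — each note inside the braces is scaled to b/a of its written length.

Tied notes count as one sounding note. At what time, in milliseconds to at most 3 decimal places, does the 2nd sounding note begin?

1. 0.0ms @ 0 + 810.811ms (3/2)
2. 810.811ms @ 3/2 + 405.405ms (3/4)
3. 1216.216ms @ 9/4 + 405.405ms (3/4)

note 2 onset = 3/2b = 810.811ms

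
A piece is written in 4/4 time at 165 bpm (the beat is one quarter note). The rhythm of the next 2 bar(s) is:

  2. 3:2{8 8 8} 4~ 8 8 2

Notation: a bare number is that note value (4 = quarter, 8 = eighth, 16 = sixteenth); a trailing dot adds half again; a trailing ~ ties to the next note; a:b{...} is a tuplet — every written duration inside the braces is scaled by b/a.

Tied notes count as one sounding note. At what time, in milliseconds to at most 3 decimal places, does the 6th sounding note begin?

1. 0.0ms @ 0 + 1090.909ms (3)
2. 1090.909ms @ 3 + 121.212ms (1/3)
3. 1212.121ms @ 10/3 + 121.212ms (1/3)
4. 1333.333ms @ 11/3 + 121.212ms (1/3)
5. 1454.545ms @ 4 + 545.455ms (3/2)
6. 2000.0ms @ 11/2 + 181.818ms (1/2)
7. 2181.818ms @ 6 + 727.273ms (2)

note 6 onset = 11/2b = 2000.0ms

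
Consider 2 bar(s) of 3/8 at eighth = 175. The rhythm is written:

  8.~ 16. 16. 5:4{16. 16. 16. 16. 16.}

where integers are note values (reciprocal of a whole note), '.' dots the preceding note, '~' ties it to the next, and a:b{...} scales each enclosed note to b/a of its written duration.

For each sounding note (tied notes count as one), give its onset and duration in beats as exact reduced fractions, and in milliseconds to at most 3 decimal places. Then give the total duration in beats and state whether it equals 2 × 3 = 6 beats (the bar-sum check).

1) 0.0ms=0b +771.429ms=9/4b
2) 771.429ms=9/4b +257.143ms=3/4b
3) 1028.571ms=3b +205.714ms=3/5b
4) 1234.286ms=18/5b +205.714ms=3/5b
5) 1440.0ms=21/5b +205.714ms=3/5b
6) 1645.714ms=24/5b +205.714ms=3/5b
7) 1851.429ms=27/5b +205.714ms=3/5b
Σ=6b of 6 (175bpm 3/8) — PASS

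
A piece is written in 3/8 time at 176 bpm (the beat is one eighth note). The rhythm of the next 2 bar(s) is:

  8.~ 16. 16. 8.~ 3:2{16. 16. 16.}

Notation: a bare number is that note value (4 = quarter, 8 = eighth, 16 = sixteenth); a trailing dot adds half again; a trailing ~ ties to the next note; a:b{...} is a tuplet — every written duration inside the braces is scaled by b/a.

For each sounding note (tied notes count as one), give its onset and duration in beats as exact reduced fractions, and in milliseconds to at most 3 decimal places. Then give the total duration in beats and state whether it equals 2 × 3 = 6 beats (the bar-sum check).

1) 0.0ms=0b +767.045ms=9/4b
2) 767.045ms=9/4b +255.682ms=3/4b
3) 1022.727ms=3b +681.818ms=2b
4) 1704.545ms=5b +170.455ms=1/2b
5) 1875.0ms=11/2b +170.455ms=1/2b
Σ=6b of 6 (176bpm 3/8) — PASS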